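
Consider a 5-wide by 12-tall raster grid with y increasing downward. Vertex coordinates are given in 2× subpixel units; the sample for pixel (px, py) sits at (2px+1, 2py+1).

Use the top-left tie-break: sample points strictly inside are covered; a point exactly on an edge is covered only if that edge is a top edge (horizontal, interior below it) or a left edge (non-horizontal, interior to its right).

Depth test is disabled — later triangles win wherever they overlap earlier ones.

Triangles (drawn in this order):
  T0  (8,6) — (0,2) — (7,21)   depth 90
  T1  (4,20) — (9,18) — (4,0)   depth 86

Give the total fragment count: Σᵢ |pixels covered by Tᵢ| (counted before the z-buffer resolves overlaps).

T0:
  2·area = 124  (B↔C swapped to make it positive)
  edge (8, 6)→(7, 21): d=(-1,15) right/bottom  bias=-1
  edge (7, 21)→(0, 2): d=(-7,-19) top-left  bias=+0
  edge (0, 2)→(8, 6): d=(8,4) right/bottom  bias=-1
    (0,1)@(1, 3): e=[108,12,4] → X
    (1,1)@(3, 3): e=[78,50,-4] → .
    (0,2)@(1, 5): e=[106,-2,20] → .
    (1,2)@(3, 5): e=[76,36,12] → X
    (2,2)@(5, 5): e=[46,74,4] → X
    (3,2)@(7, 5): e=[16,112,-4] → .
    (1,3)@(3, 7): e=[74,22,28] → X
    (3,3)@(7, 7): e=[14,98,12] → X
    (4,3)@(9, 7): e=[-16,136,4] → .
    (1,4)@(3, 9): e=[72,8,44] → X
    (4,4)@(9, 9): e=[-18,122,20] → .
    (1,5)@(3, 11): e=[70,-6,60] → .
    (3,10)@(7, 21): e=[0,0,124] → .  [on edge]
  covered (17 px):
    . . . . .
    X . . . .
    . X X . .
    . X X X .
    . X X X .
    . . X X .
    . . X X .
    . . X X .
    . . . X .
    . . . X .
    . . . . .
    . . . . .
T1:
  2·area = 100  (B↔C swapped to make it positive)
  edge (4, 20)→(4, 0): d=(0,-20) top-left  bias=+0
  edge (4, 0)→(9, 18): d=(5,18) right/bottom  bias=-1
  edge (9, 18)→(4, 20): d=(-5,2) right/bottom  bias=-1
    (2,2)@(5, 5): e=[20,7,73] → X
    (3,2)@(7, 5): e=[60,-29,69] → .
    (2,3)@(5, 7): e=[20,17,63] → X
    (3,3)@(7, 7): e=[60,-19,59] → .
    (2,4)@(5, 9): e=[20,27,53] → X
    (3,4)@(7, 9): e=[60,-9,49] → .
    (2,5)@(5, 11): e=[20,37,43] → X
    (3,5)@(7, 11): e=[60,1,39] → X
    (4,5)@(9, 11): e=[100,-35,35] → .
    (2,6)@(5, 13): e=[20,47,33] → X
    (4,6)@(9, 13): e=[100,-25,25] → .
    (2,7)@(5, 15): e=[20,57,23] → X
  covered (12 px):
    . . . . .
    . . . . .
    . . X . .
    . . X . .
    . . X . .
    . . X X .
    . . X X .
    . . X X .
    . . X X .
    . . X . .
    . . . . .
    . . . . .

Answer: 29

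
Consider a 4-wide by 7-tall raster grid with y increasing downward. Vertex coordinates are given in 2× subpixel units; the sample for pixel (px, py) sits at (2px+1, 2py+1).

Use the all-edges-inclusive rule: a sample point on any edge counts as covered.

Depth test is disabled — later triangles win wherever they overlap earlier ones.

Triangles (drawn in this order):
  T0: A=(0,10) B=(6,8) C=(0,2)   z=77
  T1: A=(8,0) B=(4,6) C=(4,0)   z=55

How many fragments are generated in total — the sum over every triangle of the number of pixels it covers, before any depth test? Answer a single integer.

T0:
  2·area = 48  (B↔C swapped to make it positive)
  edge (0, 10)→(0, 2): d=(0,-8) inclusive
  edge (0, 2)→(6, 8): d=(6,6) inclusive
  edge (6, 8)→(0, 10): d=(-6,2) inclusive
    (0,1)@(1, 3): e=[8,0,40] → █  [on edge]
    (1,1)@(3, 3): e=[24,-12,36] → ·
    (0,2)@(1, 5): e=[8,12,28] → █
    (1,2)@(3, 5): e=[24,0,24] → █  [on edge]
    (2,2)@(5, 5): e=[40,-12,20] → ·
    (0,3)@(1, 7): e=[8,24,16] → █
    (2,3)@(5, 7): e=[40,0,8] → █  [on edge]
    (3,3)@(7, 7): e=[56,-12,4] → ·
    (0,4)@(1, 9): e=[8,36,4] → █
    (1,4)@(3, 9): e=[24,24,0] → █  [on edge]
    (2,4)@(5, 9): e=[40,12,-4] → ·
    (3,4)@(7, 9): e=[56,0,-8] → ·  [on edge]
  covered (8 px):
    · · · ·
    █ · · ·
    █ █ · ·
    █ █ █ ·
    █ █ · ·
    · · · ·
    · · · ·
T1:
  2·area = 24
  edge (8, 0)→(4, 6): d=(-4,6) inclusive
  edge (4, 6)→(4, 0): d=(0,-6) inclusive
  edge (4, 0)→(8, 0): d=(4,0) inclusive
    (2,0)@(5, 1): e=[14,6,4] → █
    (3,0)@(7, 1): e=[2,18,4] → █
    (2,1)@(5, 3): e=[6,6,12] → █
    (3,1)@(7, 3): e=[-6,18,12] → ·
    (2,2)@(5, 5): e=[-2,6,20] → ·
  covered (3 px):
    · · █ █
    · · █ ·
    · · · ·
    · · · ·
    · · · ·
    · · · ·
    · · · ·

Result: 11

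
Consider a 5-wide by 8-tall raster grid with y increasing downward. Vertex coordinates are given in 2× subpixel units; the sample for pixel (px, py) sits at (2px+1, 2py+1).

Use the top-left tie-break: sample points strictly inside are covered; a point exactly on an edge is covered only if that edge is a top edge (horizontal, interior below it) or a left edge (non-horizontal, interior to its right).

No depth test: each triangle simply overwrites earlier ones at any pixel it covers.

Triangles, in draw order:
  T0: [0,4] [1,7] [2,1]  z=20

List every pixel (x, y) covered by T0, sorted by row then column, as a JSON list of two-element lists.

T0:
  2·area = 9  (B↔C swapped to make it positive)
  edge (0, 4)→(2, 1): d=(2,-3) top-left  bias=+0
  edge (2, 1)→(1, 7): d=(-1,6) right/bottom  bias=-1
  edge (1, 7)→(0, 4): d=(-1,-3) top-left  bias=+0
    (0,1)@(1, 3): e=[1,4,4] → █
    (1,1)@(3, 3): e=[7,-8,10] → ·
    (0,2)@(1, 5): e=[5,2,2] → █
    (1,2)@(3, 5): e=[11,-10,8] → ·
    (0,3)@(1, 7): e=[9,0,0] → ·  [on edge]
    (1,6)@(3, 13): e=[27,-18,0] → ·  [on edge]
  covered (2 px):
    · · · · ·
    █ · · · ·
    █ · · · ·
    · · · · ·
    · · · · ·
    · · · · ·
    · · · · ·
    · · · · ·

Final: [[0,1],[0,2]]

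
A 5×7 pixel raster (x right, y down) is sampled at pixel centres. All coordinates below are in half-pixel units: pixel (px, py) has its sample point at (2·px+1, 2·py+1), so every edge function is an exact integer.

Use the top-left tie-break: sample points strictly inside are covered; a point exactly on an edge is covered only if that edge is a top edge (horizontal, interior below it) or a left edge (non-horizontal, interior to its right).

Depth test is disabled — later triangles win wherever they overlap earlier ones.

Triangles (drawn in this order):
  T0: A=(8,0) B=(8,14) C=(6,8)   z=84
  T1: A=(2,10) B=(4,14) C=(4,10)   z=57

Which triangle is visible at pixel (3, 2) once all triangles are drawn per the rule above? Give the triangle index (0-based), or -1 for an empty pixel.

T0:
  2·area = 28
  edge (8, 0)→(8, 14): d=(0,14) right/bottom  bias=-1
  edge (8, 14)→(6, 8): d=(-2,-6) top-left  bias=+0
  edge (6, 8)→(8, 0): d=(2,-8) top-left  bias=+0
    (2,2)@(5, 5): e=[42,0,-14] → .  [on edge]
    (3,2)@(7, 5): e=[14,12,2] → X
    (4,2)@(9, 5): e=[-14,24,18] → .
    (3,3)@(7, 7): e=[14,8,6] → X
    (4,3)@(9, 7): e=[-14,20,22] → .
    (3,4)@(7, 9): e=[14,4,10] → X
    (4,4)@(9, 9): e=[-14,16,26] → .
    (3,5)@(7, 11): e=[14,0,14] → X  [on edge]
    (4,5)@(9, 11): e=[-14,12,30] → .
    (3,6)@(7, 13): e=[14,-4,18] → .
  covered (4 px):
    . . . . .
    . . . . .
    . . . X .
    . . . X .
    . . . X .
    . . . X .
    . . . . .
T1:
  2·area = 8  (B↔C swapped to make it positive)
  edge (2, 10)→(4, 10): d=(2,0) top-left  bias=+0
  edge (4, 10)→(4, 14): d=(0,4) right/bottom  bias=-1
  edge (4, 14)→(2, 10): d=(-2,-4) top-left  bias=+0
    (1,5)@(3, 11): e=[2,4,2] → X
    (2,5)@(5, 11): e=[2,-4,10] → .
    (1,6)@(3, 13): e=[6,4,-2] → .
  covered (1 px):
    . . . . .
    . . . . .
    . . . . .
    . . . . .
    . . . . .
    . X . . .
    . . . . .

Z-buffer (winner per pixel, '.' = empty):
  . . . . .
  . . . . .
  . . . 0 .
  . . . 0 .
  . . . 0 .
  . 1 . 0 .
  . . . . .

Result: 0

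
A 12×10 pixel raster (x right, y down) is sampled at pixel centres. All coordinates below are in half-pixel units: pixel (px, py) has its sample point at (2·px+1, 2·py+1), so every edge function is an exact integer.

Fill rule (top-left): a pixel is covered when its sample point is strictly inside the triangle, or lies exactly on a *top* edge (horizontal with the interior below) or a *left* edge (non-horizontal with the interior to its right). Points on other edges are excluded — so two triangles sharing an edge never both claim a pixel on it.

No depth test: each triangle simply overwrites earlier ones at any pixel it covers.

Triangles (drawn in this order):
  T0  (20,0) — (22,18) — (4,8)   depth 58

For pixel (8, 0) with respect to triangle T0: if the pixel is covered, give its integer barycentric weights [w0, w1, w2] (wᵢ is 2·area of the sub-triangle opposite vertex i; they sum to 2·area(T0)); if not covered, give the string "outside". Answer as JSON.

T0:
  2·area = 304
  edge (20, 0)→(22, 18): d=(2,18) right/bottom  bias=-1
  edge (22, 18)→(4, 8): d=(-18,-10) top-left  bias=+0
  edge (4, 8)→(20, 0): d=(16,-8) top-left  bias=+0
    (9,0)@(19, 1): e=[20,276,8] → #
    (10,0)@(21, 1): e=[-16,296,24] → ·
    (7,1)@(15, 3): e=[96,200,8] → #
    (8,1)@(17, 3): e=[60,220,24] → #
    (10,1)@(21, 3): e=[-12,260,56] → ·
    (5,2)@(11, 5): e=[172,124,8] → #
    (6,2)@(13, 5): e=[136,144,24] → #
    (10,2)@(21, 5): e=[-8,224,88] → ·
    (3,3)@(7, 7): e=[248,48,8] → #
    (4,3)@(9, 7): e=[212,68,24] → #
    (10,3)@(21, 7): e=[-4,188,120] → ·
    (3,4)@(7, 9): e=[252,12,40] → #
    (10,4)@(21, 9): e=[0,152,152] → ·  [on edge]
    (6,6)@(13, 13): e=[152,0,152] → #  [on edge]
  covered (38 px):
    · · · · · · · · · # · ·
    · · · · · · · # # # · ·
    · · · · · # # # # # · ·
    · · · # # # # # # # · ·
    · · · # # # # # # # · ·
    · · · · · # # # # # # ·
    · · · · · · # # # # # ·
    · · · · · · · · # # # ·
    · · · · · · · · · · # ·
    · · · · · · · · · · · ·

Result: "outside"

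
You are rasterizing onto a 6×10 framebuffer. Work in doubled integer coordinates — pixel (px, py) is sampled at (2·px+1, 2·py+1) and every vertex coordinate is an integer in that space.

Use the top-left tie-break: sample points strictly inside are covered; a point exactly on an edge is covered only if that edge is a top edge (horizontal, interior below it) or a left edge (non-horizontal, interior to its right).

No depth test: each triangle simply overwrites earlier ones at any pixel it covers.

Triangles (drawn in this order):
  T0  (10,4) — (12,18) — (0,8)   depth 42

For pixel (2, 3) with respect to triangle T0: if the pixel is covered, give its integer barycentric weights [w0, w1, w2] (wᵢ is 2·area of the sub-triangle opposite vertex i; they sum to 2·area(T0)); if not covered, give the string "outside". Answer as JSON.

T0:
  2·area = 148
  edge (10, 4)→(12, 18): d=(2,14) right/bottom  bias=-1
  edge (12, 18)→(0, 8): d=(-12,-10) top-left  bias=+0
  edge (0, 8)→(10, 4): d=(10,-4) top-left  bias=+0
    (4,2)@(9, 5): e=[16,126,6] → X
    (5,2)@(11, 5): e=[-12,146,14] → .
    (1,3)@(3, 7): e=[104,42,2] → X
    (2,3)@(5, 7): e=[76,62,10] → X
    (3,3)@(7, 7): e=[48,82,18] → X
    (5,3)@(11, 7): e=[-8,122,34] → .
    (1,4)@(3, 9): e=[108,18,22] → X
    (5,4)@(11, 9): e=[-4,98,54] → .
    (1,5)@(3, 11): e=[112,-6,42] → .
    (2,5)@(5, 11): e=[84,14,50] → X
    (5,5)@(11, 11): e=[0,74,74] → .  [on edge]
    (2,6)@(5, 13): e=[88,-10,70] → .
  covered (18 px):
    . . . . . .
    . . . . . .
    . . . . X .
    . X X X X .
    . X X X X .
    . . X X X .
    . . . X X X
    . . . . X X
    . . . . . X
    . . . . . .

Final: [62,10,76]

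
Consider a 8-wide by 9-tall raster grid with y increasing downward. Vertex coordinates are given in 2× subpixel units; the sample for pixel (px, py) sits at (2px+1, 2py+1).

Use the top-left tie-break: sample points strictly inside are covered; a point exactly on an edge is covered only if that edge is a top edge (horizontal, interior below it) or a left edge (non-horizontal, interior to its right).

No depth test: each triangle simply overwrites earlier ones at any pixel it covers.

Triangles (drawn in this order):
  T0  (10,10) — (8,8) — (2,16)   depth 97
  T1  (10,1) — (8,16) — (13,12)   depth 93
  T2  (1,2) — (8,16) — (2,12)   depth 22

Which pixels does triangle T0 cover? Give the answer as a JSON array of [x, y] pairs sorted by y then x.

T0:
  2·area = 28  (B↔C swapped to make it positive)
  edge (10, 10)→(2, 16): d=(-8,6) right/bottom  bias=-1
  edge (2, 16)→(8, 8): d=(6,-8) top-left  bias=+0
  edge (8, 8)→(10, 10): d=(2,2) right/bottom  bias=-1
    (0,0)@(1, 1): e=[126,-98,0] → .  [on edge]
    (1,1)@(3, 3): e=[98,-70,0] → .  [on edge]
    (2,2)@(5, 5): e=[70,-42,0] → .  [on edge]
    (3,3)@(7, 7): e=[42,-14,0] → .  [on edge]
    (4,4)@(9, 9): e=[14,14,0] → .  [on edge]
    (3,5)@(7, 11): e=[10,10,8] → X
    (4,5)@(9, 11): e=[-2,26,4] → .
    (5,5)@(11, 11): e=[-14,42,0] → .  [on edge]
    (2,6)@(5, 13): e=[6,6,16] → X
    (3,6)@(7, 13): e=[-6,22,12] → .
    (6,6)@(13, 13): e=[-42,70,0] → .  [on edge]
    (1,7)@(3, 15): e=[2,2,24] → X
    (7,7)@(15, 15): e=[-70,98,0] → .  [on edge]
  covered (3 px):
    . . . . . . . .
    . . . . . . . .
    . . . . . . . .
    . . . . . . . .
    . . . . . . . .
    . . . X . . . .
    . . X . . . . .
    . X . . . . . .
    . . . . . . . .
T1:
  2·area = 67  (B↔C swapped to make it positive)
  edge (10, 1)→(13, 12): d=(3,11) right/bottom  bias=-1
  edge (13, 12)→(8, 16): d=(-5,4) right/bottom  bias=-1
  edge (8, 16)→(10, 1): d=(2,-15) top-left  bias=+0
    (5,2)@(11, 5): e=[1,43,23] → X
    (6,2)@(13, 5): e=[-21,35,53] → .
    (5,3)@(11, 7): e=[7,33,27] → X
    (6,3)@(13, 7): e=[-15,25,57] → .
    (4,4)@(9, 9): e=[35,31,1] → X
    (6,4)@(13, 9): e=[-9,15,61] → .
    (4,5)@(9, 11): e=[41,21,5] → X
    (6,5)@(13, 11): e=[-3,5,65] → .
    (4,6)@(9, 13): e=[47,11,9] → X
    (6,6)@(13, 13): e=[3,-5,69] → .
    (4,7)@(9, 15): e=[53,1,13] → X
    (5,7)@(11, 15): e=[31,-7,43] → .
  covered (9 px):
    . . . . . . . .
    . . . . . . . .
    . . . . . X . .
    . . . . . X . .
    . . . . X X . .
    . . . . X X . .
    . . . . X X . .
    . . . . X . . .
    . . . . . . . .
T2:
  2·area = 56
  edge (1, 2)→(8, 16): d=(7,14) right/bottom  bias=-1
  edge (8, 16)→(2, 12): d=(-6,-4) top-left  bias=+0
  edge (2, 12)→(1, 2): d=(-1,-10) top-left  bias=+0
    (1,3)@(3, 7): e=[7,34,15] → X
    (2,3)@(5, 7): e=[-21,42,35] → .
    (1,4)@(3, 9): e=[21,22,13] → X
    (2,4)@(5, 9): e=[-7,30,33] → .
    (1,5)@(3, 11): e=[35,10,11] → X
    (2,5)@(5, 11): e=[7,18,31] → X
    (3,5)@(7, 11): e=[-21,26,51] → .
    (1,6)@(3, 13): e=[49,-2,9] → .
    (2,6)@(5, 13): e=[21,6,29] → X
    (3,6)@(7, 13): e=[-7,14,49] → .
    (2,7)@(5, 15): e=[35,-6,27] → .
    (3,7)@(7, 15): e=[7,2,47] → X
  covered (6 px):
    . . . . . . . .
    . . . . . . . .
    . . . . . . . .
    . X . . . . . .
    . X . . . . . .
    . X X . . . . .
    . . X . . . . .
    . . . X . . . .
    . . . . . . . .

Result: [[3,5],[2,6],[1,7]]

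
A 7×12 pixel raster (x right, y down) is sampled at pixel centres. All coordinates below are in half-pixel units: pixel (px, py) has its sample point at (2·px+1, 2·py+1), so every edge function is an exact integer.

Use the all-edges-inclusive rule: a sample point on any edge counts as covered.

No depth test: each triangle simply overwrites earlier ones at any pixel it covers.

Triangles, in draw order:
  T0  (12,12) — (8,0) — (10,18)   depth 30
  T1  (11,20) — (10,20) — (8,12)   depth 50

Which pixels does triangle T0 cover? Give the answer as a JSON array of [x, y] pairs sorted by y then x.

T0:
  2·area = 48  (B↔C swapped to make it positive)
  edge (12, 12)→(10, 18): d=(-2,6) inclusive
  edge (10, 18)→(8, 0): d=(-2,-18) inclusive
  edge (8, 0)→(12, 12): d=(4,12) inclusive
    (4,1)@(9, 3): e=[36,12,0] → #  [on edge]
    (5,1)@(11, 3): e=[24,48,-24] → ·
    (4,2)@(9, 5): e=[32,8,8] → #
    (5,2)@(11, 5): e=[20,44,-16] → ·
    (4,3)@(9, 7): e=[28,4,16] → #
    (5,3)@(11, 7): e=[16,40,-8] → ·
    (4,4)@(9, 9): e=[24,0,24] → #  [on edge]
    (5,4)@(11, 9): e=[12,36,0] → #  [on edge]
    (6,4)@(13, 9): e=[0,72,-24] → ·  [on edge]
    (4,5)@(9, 11): e=[20,-4,32] → ·
    (5,5)@(11, 11): e=[8,32,8] → #
    (6,5)@(13, 11): e=[-4,68,-16] → ·
    (5,7)@(11, 15): e=[0,24,24] → #  [on edge]
    (6,7)@(13, 15): e=[-12,60,0] → ·  [on edge]
    (4,10)@(9, 21): e=[0,-24,72] → ·  [on edge]
  covered (8 px):
    · · · · · · ·
    · · · · # · ·
    · · · · # · ·
    · · · · # · ·
    · · · · # # ·
    · · · · · # ·
    · · · · · # ·
    · · · · · # ·
    · · · · · · ·
    · · · · · · ·
    · · · · · · ·
    · · · · · · ·
T1:
  2·area = 8
  edge (11, 20)→(10, 20): d=(-1,0) inclusive
  edge (10, 20)→(8, 12): d=(-2,-8) inclusive
  edge (8, 12)→(11, 20): d=(3,8) inclusive
    (4,7)@(9, 15): e=[5,2,1] → #
    (5,7)@(11, 15): e=[5,18,-15] → ·
    (4,8)@(9, 17): e=[3,-2,7] → ·
  covered (1 px):
    · · · · · · ·
    · · · · · · ·
    · · · · · · ·
    · · · · · · ·
    · · · · · · ·
    · · · · · · ·
    · · · · · · ·
    · · · · # · ·
    · · · · · · ·
    · · · · · · ·
    · · · · · · ·
    · · · · · · ·

Answer: [[4,1],[4,2],[4,3],[4,4],[5,4],[5,5],[5,6],[5,7]]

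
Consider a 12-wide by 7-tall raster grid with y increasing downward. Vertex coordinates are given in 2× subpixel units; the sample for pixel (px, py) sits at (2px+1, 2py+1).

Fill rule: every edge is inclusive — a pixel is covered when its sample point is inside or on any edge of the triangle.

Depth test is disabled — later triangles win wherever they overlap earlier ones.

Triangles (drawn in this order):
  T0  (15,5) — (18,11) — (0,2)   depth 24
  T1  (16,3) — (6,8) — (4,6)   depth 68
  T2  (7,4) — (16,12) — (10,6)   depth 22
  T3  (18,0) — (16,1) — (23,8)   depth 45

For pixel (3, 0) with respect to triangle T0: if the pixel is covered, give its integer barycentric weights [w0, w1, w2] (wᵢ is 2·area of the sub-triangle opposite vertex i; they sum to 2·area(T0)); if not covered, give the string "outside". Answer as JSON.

T0:
  2·area = 81
  edge (15, 5)→(18, 11): d=(3,6) inclusive
  edge (18, 11)→(0, 2): d=(-18,-9) inclusive
  edge (0, 2)→(15, 5): d=(15,3) inclusive
    (6,0)@(13, 1): e=[0,135,-54] → .  [on edge]
    (1,1)@(3, 3): e=[66,9,6] → X
    (2,1)@(5, 3): e=[54,27,0] → X  [on edge]
    (3,1)@(7, 3): e=[42,45,-6] → .
    (1,2)@(3, 5): e=[72,-27,36] → .
    (2,2)@(5, 5): e=[60,-9,30] → .
    (3,2)@(7, 5): e=[48,9,24] → X
    (4,2)@(9, 5): e=[36,27,18] → X
    (5,2)@(11, 5): e=[24,45,12] → X
    (6,2)@(13, 5): e=[12,63,6] → X
    (7,2)@(15, 5): e=[0,81,0] → X  [on edge]
    (8,2)@(17, 5): e=[-12,99,-6] → .
    (8,4)@(17, 9): e=[0,27,54] → X  [on edge]
    (9,6)@(19, 13): e=[0,-27,108] → .  [on edge]
  covered (12 px):
    . . . . . . . . . . . .
    . X X . . . . . . . . .
    . . . X X X X X . . . .
    . . . . . X X X . . . .
    . . . . . . . X X . . .
    . . . . . . . . . . . .
    . . . . . . . . . . . .
T1:
  2·area = 30
  edge (16, 3)→(6, 8): d=(-10,5) inclusive
  edge (6, 8)→(4, 6): d=(-2,-2) inclusive
  edge (4, 6)→(16, 3): d=(12,-3) inclusive
    (0,1)@(1, 3): e=[75,0,-45] → .  [on edge]
    (1,2)@(3, 5): e=[45,0,-15] → .  [on edge]
    (4,2)@(9, 5): e=[15,12,3] → X
    (5,2)@(11, 5): e=[5,16,9] → X
    (6,2)@(13, 5): e=[-5,20,15] → .
    (2,3)@(5, 7): e=[15,0,15] → X  [on edge]
    (3,3)@(7, 7): e=[5,4,21] → X
    (4,3)@(9, 7): e=[-5,8,27] → .
    (5,3)@(11, 7): e=[-15,12,33] → .
    (2,4)@(5, 9): e=[-5,-4,39] → .
    (3,4)@(7, 9): e=[-15,0,45] → .  [on edge]
    (4,5)@(9, 11): e=[-45,0,75] → .  [on edge]
    (5,6)@(11, 13): e=[-75,0,105] → .  [on edge]
  covered (4 px):
    . . . . . . . . . . . .
    . . . . . . . . . . . .
    . . . . X X . . . . . .
    . . X X . . . . . . . .
    . . . . . . . . . . . .
    . . . . . . . . . . . .
    . . . . . . . . . . . .
T2:
  2·area = 6  (B↔C swapped to make it positive)
  edge (7, 4)→(10, 6): d=(3,2) inclusive
  edge (10, 6)→(16, 12): d=(6,6) inclusive
  edge (16, 12)→(7, 4): d=(-9,-8) inclusive
    (2,0)@(5, 1): e=[-5,0,11] → .  [on edge]
    (3,1)@(7, 3): e=[-3,0,9] → .  [on edge]
    (4,2)@(9, 5): e=[-1,0,7] → .  [on edge]
    (5,3)@(11, 7): e=[1,0,5] → X  [on edge]
    (6,3)@(13, 7): e=[-3,-12,21] → .
    (5,4)@(11, 9): e=[7,12,-13] → .
    (6,4)@(13, 9): e=[3,0,3] → X  [on edge]
    (7,4)@(15, 9): e=[-1,-12,19] → .
    (6,5)@(13, 11): e=[9,12,-15] → .
    (7,5)@(15, 11): e=[5,0,1] → X  [on edge]
    (8,5)@(17, 11): e=[1,-12,17] → .
    (7,6)@(15, 13): e=[11,12,-17] → .
    (8,6)@(17, 13): e=[7,0,-1] → .  [on edge]
  covered (3 px):
    . . . . . . . . . . . .
    . . . . . . . . . . . .
    . . . . . . . . . . . .
    . . . . . X . . . . . .
    . . . . . . X . . . . .
    . . . . . . . X . . . .
    . . . . . . . . . . . .
T3:
  2·area = 21  (B↔C swapped to make it positive)
  edge (18, 0)→(23, 8): d=(5,8) inclusive
  edge (23, 8)→(16, 1): d=(-7,-7) inclusive
  edge (16, 1)→(18, 0): d=(2,-1) inclusive
    (8,0)@(17, 1): e=[13,7,1] → X
    (9,0)@(19, 1): e=[-3,21,3] → .
    (8,1)@(17, 3): e=[23,-7,5] → .
    (9,1)@(19, 3): e=[7,7,7] → X
    (10,1)@(21, 3): e=[-9,21,9] → .
    (9,2)@(19, 5): e=[17,-7,11] → .
    (10,2)@(21, 5): e=[1,7,13] → X
    (11,2)@(23, 5): e=[-15,21,15] → .
    (10,3)@(21, 7): e=[11,-7,17] → .
  covered (3 px):
    . . . . . . . . X . . .
    . . . . . . . . . X . .
    . . . . . . . . . . X .
    . . . . . . . . . . . .
    . . . . . . . . . . . .
    . . . . . . . . . . . .
    . . . . . . . . . . . .

Answer: "outside"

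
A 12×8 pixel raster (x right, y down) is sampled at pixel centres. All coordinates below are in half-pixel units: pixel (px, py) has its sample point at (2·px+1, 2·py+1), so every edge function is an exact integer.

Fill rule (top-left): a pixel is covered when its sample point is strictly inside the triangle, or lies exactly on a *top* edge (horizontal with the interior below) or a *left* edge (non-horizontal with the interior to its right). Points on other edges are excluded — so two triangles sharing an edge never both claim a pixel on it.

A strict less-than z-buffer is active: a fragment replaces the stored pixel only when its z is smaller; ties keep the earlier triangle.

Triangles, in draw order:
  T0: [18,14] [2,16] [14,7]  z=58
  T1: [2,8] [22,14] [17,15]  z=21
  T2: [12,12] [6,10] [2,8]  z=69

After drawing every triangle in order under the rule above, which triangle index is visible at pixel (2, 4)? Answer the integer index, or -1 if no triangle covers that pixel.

T0:
  2·area = 120
  edge (18, 14)→(2, 16): d=(-16,2) right/bottom  bias=-1
  edge (2, 16)→(14, 7): d=(12,-9) top-left  bias=+0
  edge (14, 7)→(18, 14): d=(4,7) right/bottom  bias=-1
    (6,4)@(13, 9): e=[90,15,15] → X
    (7,4)@(15, 9): e=[86,33,1] → X
    (8,4)@(17, 9): e=[82,51,-13] → .
    (4,5)@(9, 11): e=[66,3,51] → X
    (5,5)@(11, 11): e=[62,21,37] → X
    (8,5)@(17, 11): e=[50,75,-5] → .
    (3,6)@(7, 13): e=[38,9,73] → X
    (8,6)@(17, 13): e=[18,99,3] → X
    (9,6)@(19, 13): e=[14,117,-11] → .
    (2,7)@(5, 15): e=[10,15,95] → X
    (5,7)@(11, 15): e=[-2,69,53] → .
    (6,7)@(13, 15): e=[-6,87,39] → .
  covered (15 px):
    . . . . . . . . . . . .
    . . . . . . . . . . . .
    . . . . . . . . . . . .
    . . . . . . . . . . . .
    . . . . . . X X . . . .
    . . . . X X X X . . . .
    . . . X X X X X X . . .
    . . X X X . . . . . . .
T1:
  2·area = 50
  edge (2, 8)→(22, 14): d=(20,6) right/bottom  bias=-1
  edge (22, 14)→(17, 15): d=(-5,1) right/bottom  bias=-1
  edge (17, 15)→(2, 8): d=(-15,-7) top-left  bias=+0
    (2,4)@(5, 9): e=[2,42,6] → X
    (3,4)@(7, 9): e=[-10,40,20] → .
    (2,5)@(5, 11): e=[42,32,-24] → .
    (4,5)@(9, 11): e=[18,28,4] → X
    (5,5)@(11, 11): e=[6,26,18] → X
    (6,5)@(13, 11): e=[-6,24,32] → .
    (4,6)@(9, 13): e=[58,18,-26] → .
    (5,6)@(11, 13): e=[46,16,-12] → .
    (6,6)@(13, 13): e=[34,14,2] → X
    (7,6)@(15, 13): e=[22,12,16] → X
    (8,6)@(17, 13): e=[10,10,30] → X
    (9,6)@(19, 13): e=[-2,8,44] → .
    (8,7)@(17, 15): e=[50,0,0] → .  [on edge]
  covered (6 px):
    . . . . . . . . . . . .
    . . . . . . . . . . . .
    . . . . . . . . . . . .
    . . . . . . . . . . . .
    . . X . . . . . . . . .
    . . . . X X . . . . . .
    . . . . . . X X X . . .
    . . . . . . . . . . . .
T2:
  2·area = 4
  edge (12, 12)→(6, 10): d=(-6,-2) top-left  bias=+0
  edge (6, 10)→(2, 8): d=(-4,-2) top-left  bias=+0
  edge (2, 8)→(12, 12): d=(10,4) right/bottom  bias=-1
    (1,4)@(3, 9): e=[0,-2,6] → .  [on edge]
    (4,5)@(9, 11): e=[0,2,2] → X  [on edge]
    (5,5)@(11, 11): e=[4,6,-6] → .
    (4,6)@(9, 13): e=[-12,-6,22] → .
    (7,6)@(15, 13): e=[0,6,-2] → .  [on edge]
    (10,7)@(21, 15): e=[0,10,-6] → .  [on edge]
  covered (1 px):
    . . . . . . . . . . . .
    . . . . . . . . . . . .
    . . . . . . . . . . . .
    . . . . . . . . . . . .
    . . . . . . . . . . . .
    . . . . X . . . . . . .
    . . . . . . . . . . . .
    . . . . . . . . . . . .

Z-buffer (winner per pixel, '.' = empty):
  . . . . . . . . . . . .
  . . . . . . . . . . . .
  . . . . . . . . . . . .
  . . . . . . . . . . . .
  . . 1 . . . 0 0 . . . .
  . . . . 1 1 0 0 . . . .
  . . . 0 0 0 1 1 1 . . .
  . . 0 0 0 . . . . . . .

Result: 1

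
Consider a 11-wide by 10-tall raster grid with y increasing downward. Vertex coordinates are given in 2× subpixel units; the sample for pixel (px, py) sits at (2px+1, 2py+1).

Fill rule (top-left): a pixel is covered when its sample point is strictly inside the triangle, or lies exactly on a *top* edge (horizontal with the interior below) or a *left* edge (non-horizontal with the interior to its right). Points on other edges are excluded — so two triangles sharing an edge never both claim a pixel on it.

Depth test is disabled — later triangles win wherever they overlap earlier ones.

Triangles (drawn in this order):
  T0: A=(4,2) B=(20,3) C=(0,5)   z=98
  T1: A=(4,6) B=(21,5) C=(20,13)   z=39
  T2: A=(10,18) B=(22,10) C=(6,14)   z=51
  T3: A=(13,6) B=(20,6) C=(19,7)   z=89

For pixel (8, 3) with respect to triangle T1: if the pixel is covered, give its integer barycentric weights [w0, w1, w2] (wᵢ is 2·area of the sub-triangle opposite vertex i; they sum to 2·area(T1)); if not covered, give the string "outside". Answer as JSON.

T0:
  2·area = 52
  edge (4, 2)→(20, 3): d=(16,1) right/bottom  bias=-1
  edge (20, 3)→(0, 5): d=(-20,2) right/bottom  bias=-1
  edge (0, 5)→(4, 2): d=(4,-3) top-left  bias=+0
    (1,1)@(3, 3): e=[17,34,1] → #
    (2,1)@(5, 3): e=[15,30,7] → #
    (3,1)@(7, 3): e=[13,26,13] → #
    (4,1)@(9, 3): e=[11,22,19] → #
    (5,1)@(11, 3): e=[9,18,25] → #
    (6,1)@(13, 3): e=[7,14,31] → #
    (7,1)@(15, 3): e=[5,10,37] → #
    (8,1)@(17, 3): e=[3,6,43] → #
    (9,1)@(19, 3): e=[1,2,49] → #
    (10,1)@(21, 3): e=[-1,-2,55] → ·
    (1,2)@(3, 5): e=[49,-6,9] → ·
    (2,2)@(5, 5): e=[47,-10,15] → ·
  covered (9 px):
    · · · · · · · · · · ·
    · # # # # # # # # # ·
    · · · · · · · · · · ·
    · · · · · · · · · · ·
    · · · · · · · · · · ·
    · · · · · · · · · · ·
    · · · · · · · · · · ·
    · · · · · · · · · · ·
    · · · · · · · · · · ·
    · · · · · · · · · · ·
T1:
  2·area = 135
  edge (4, 6)→(21, 5): d=(17,-1) top-left  bias=+0
  edge (21, 5)→(20, 13): d=(-1,8) right/bottom  bias=-1
  edge (20, 13)→(4, 6): d=(-16,-7) top-left  bias=+0
    (10,2)@(21, 5): e=[0,0,135] → ·  [on edge]
    (3,3)@(7, 7): e=[20,110,5] → #
    (4,3)@(9, 7): e=[22,94,19] → #
    (5,3)@(11, 7): e=[24,78,33] → #
    (6,3)@(13, 7): e=[26,62,47] → #
    (7,3)@(15, 7): e=[28,46,61] → #
    (8,3)@(17, 7): e=[30,30,75] → #
    (9,3)@(19, 7): e=[32,14,89] → #
    (10,3)@(21, 7): e=[34,-2,103] → ·
    (3,4)@(7, 9): e=[54,108,-27] → ·
    (4,4)@(9, 9): e=[56,92,-13] → ·
    (5,4)@(11, 9): e=[58,76,1] → #
  covered (14 px):
    · · · · · · · · · · ·
    · · · · · · · · · · ·
    · · · · · · · · · · ·
    · · · # # # # # # # ·
    · · · · · # # # # # ·
    · · · · · · · · # # ·
    · · · · · · · · · · ·
    · · · · · · · · · · ·
    · · · · · · · · · · ·
    · · · · · · · · · · ·
T2:
  2·area = 80  (B↔C swapped to make it positive)
  edge (10, 18)→(6, 14): d=(-4,-4) top-left  bias=+0
  edge (6, 14)→(22, 10): d=(16,-4) top-left  bias=+0
  edge (22, 10)→(10, 18): d=(-12,8) right/bottom  bias=-1
    (0,4)@(1, 9): e=[0,-100,180] → ·  [on edge]
    (1,5)@(3, 11): e=[0,-60,140] → ·  [on edge]
    (9,5)@(19, 11): e=[64,4,12] → #
    (10,5)@(21, 11): e=[72,12,-4] → ·
    (2,6)@(5, 13): e=[0,-20,100] → ·  [on edge]
    (5,6)@(11, 13): e=[24,4,52] → #
    (6,6)@(13, 13): e=[32,12,36] → #
    (7,6)@(15, 13): e=[40,20,20] → #
    (8,6)@(17, 13): e=[48,28,4] → #
    (9,6)@(19, 13): e=[56,36,-12] → ·
    (3,7)@(7, 15): e=[0,20,60] → #  [on edge]
    (4,7)@(9, 15): e=[8,28,44] → #
    (4,8)@(9, 17): e=[0,60,20] → #  [on edge]
    (5,9)@(11, 19): e=[0,100,-20] → ·  [on edge]
  covered (11 px):
    · · · · · · · · · · ·
    · · · · · · · · · · ·
    · · · · · · · · · · ·
    · · · · · · · · · · ·
    · · · · · · · · · · ·
    · · · · · · · · · # ·
    · · · · · # # # # · ·
    · · · # # # # · · · ·
    · · · · # # · · · · ·
    · · · · · · · · · · ·
T3:
  2·area = 7
  edge (13, 6)→(20, 6): d=(7,0) top-left  bias=+0
  edge (20, 6)→(19, 7): d=(-1,1) right/bottom  bias=-1
  edge (19, 7)→(13, 6): d=(-6,-1) top-left  bias=+0
    (3,2)@(7, 5): e=[-7,14,0] → ·  [on edge]
    (10,2)@(21, 5): e=[-7,0,14] → ·  [on edge]
    (9,3)@(19, 7): e=[7,0,0] → ·  [on edge]
    (8,4)@(17, 9): e=[21,0,-14] → ·  [on edge]
    (7,5)@(15, 11): e=[35,0,-28] → ·  [on edge]
    (6,6)@(13, 13): e=[49,0,-42] → ·  [on edge]
    (5,7)@(11, 15): e=[63,0,-56] → ·  [on edge]
    (4,8)@(9, 17): e=[77,0,-70] → ·  [on edge]
    (3,9)@(7, 19): e=[91,0,-84] → ·  [on edge]
  covered (0 px):
    · · · · · · · · · · ·
    · · · · · · · · · · ·
    · · · · · · · · · · ·
    · · · · · · · · · · ·
    · · · · · · · · · · ·
    · · · · · · · · · · ·
    · · · · · · · · · · ·
    · · · · · · · · · · ·
    · · · · · · · · · · ·
    · · · · · · · · · · ·

Answer: [30,75,30]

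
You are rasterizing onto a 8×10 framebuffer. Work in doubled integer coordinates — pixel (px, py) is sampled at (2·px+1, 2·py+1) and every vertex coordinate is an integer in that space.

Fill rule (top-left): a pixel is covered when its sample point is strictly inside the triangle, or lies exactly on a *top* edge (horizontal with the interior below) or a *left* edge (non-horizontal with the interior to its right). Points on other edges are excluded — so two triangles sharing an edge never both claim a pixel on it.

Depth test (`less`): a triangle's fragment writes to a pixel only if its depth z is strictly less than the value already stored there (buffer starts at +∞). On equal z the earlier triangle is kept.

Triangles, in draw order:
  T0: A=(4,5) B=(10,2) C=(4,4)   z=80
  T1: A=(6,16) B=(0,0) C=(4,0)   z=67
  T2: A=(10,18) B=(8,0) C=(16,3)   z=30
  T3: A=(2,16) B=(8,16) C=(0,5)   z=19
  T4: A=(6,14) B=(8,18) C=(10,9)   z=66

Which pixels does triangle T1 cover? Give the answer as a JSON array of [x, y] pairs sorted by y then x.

T0:
  2·area = 6  (B↔C swapped to make it positive)
  edge (4, 5)→(4, 4): d=(0,-1) top-left  bias=+0
  edge (4, 4)→(10, 2): d=(6,-2) top-left  bias=+0
  edge (10, 2)→(4, 5): d=(-6,3) right/bottom  bias=-1
    (6,0)@(13, 1): e=[9,0,-3] → .  [on edge]
    (3,1)@(7, 3): e=[3,0,3] → X  [on edge]
    (4,1)@(9, 3): e=[5,4,-3] → .
    (0,2)@(1, 5): e=[-3,0,9] → .  [on edge]
    (3,2)@(7, 5): e=[3,12,-9] → .
  covered (1 px):
    . . . . . . . .
    . . . X . . . .
    . . . . . . . .
    . . . . . . . .
    . . . . . . . .
    . . . . . . . .
    . . . . . . . .
    . . . . . . . .
    . . . . . . . .
    . . . . . . . .
T1:
  2·area = 64
  edge (6, 16)→(0, 0): d=(-6,-16) top-left  bias=+0
  edge (0, 0)→(4, 0): d=(4,0) top-left  bias=+0
  edge (4, 0)→(6, 16): d=(2,16) right/bottom  bias=-1
    (0,0)@(1, 1): e=[10,4,50] → X
    (1,0)@(3, 1): e=[42,4,18] → X
    (2,0)@(5, 1): e=[74,4,-14] → .
    (0,1)@(1, 3): e=[-2,12,54] → .
    (1,1)@(3, 3): e=[30,12,22] → X
    (2,1)@(5, 3): e=[62,12,-10] → .
    (1,2)@(3, 5): e=[18,20,26] → X
    (2,2)@(5, 5): e=[50,20,-6] → .
    (1,3)@(3, 7): e=[6,28,30] → X
    (2,3)@(5, 7): e=[38,28,-2] → .
    (1,4)@(3, 9): e=[-6,36,34] → .
    (2,4)@(5, 9): e=[26,36,2] → X
  covered (8 px):
    X X . . . . . .
    . X . . . . . .
    . X . . . . . .
    . X . . . . . .
    . . X . . . . .
    . . X . . . . .
    . . X . . . . .
    . . . . . . . .
    . . . . . . . .
    . . . . . . . .
T2:
  2·area = 138
  edge (10, 18)→(8, 0): d=(-2,-18) top-left  bias=+0
  edge (8, 0)→(16, 3): d=(8,3) right/bottom  bias=-1
  edge (16, 3)→(10, 18): d=(-6,15) right/bottom  bias=-1
    (4,0)@(9, 1): e=[16,5,117] → X
    (5,0)@(11, 1): e=[52,-1,87] → .
    (4,1)@(9, 3): e=[12,21,105] → X
    (5,1)@(11, 3): e=[48,15,75] → X
    (6,1)@(13, 3): e=[84,9,45] → X
    (7,1)@(15, 3): e=[120,3,15] → X
    (4,2)@(9, 5): e=[8,37,93] → X
    (4,3)@(9, 7): e=[4,53,81] → X
    (7,3)@(15, 7): e=[112,35,-9] → .
    (4,4)@(9, 9): e=[0,69,69] → X  [on edge]
    (7,4)@(15, 9): e=[108,51,-21] → .
    (4,5)@(9, 11): e=[-4,85,57] → .
  covered (18 px):
    . . . . X . . .
    . . . . X X X X
    . . . . X X X X
    . . . . X X X .
    . . . . X X X .
    . . . . . X . .
    . . . . . X . .
    . . . . . X . .
    . . . . . . . .
    . . . . . . . .
T3:
  2·area = 66  (B↔C swapped to make it positive)
  edge (2, 16)→(0, 5): d=(-2,-11) top-left  bias=+0
  edge (0, 5)→(8, 16): d=(8,11) right/bottom  bias=-1
  edge (8, 16)→(2, 16): d=(-6,0) right/bottom  bias=-1
    (0,3)@(1, 7): e=[7,5,54] → X
    (1,3)@(3, 7): e=[29,-17,54] → .
    (0,4)@(1, 9): e=[3,21,42] → X
    (1,4)@(3, 9): e=[25,-1,42] → .
    (0,5)@(1, 11): e=[-1,37,30] → .
    (1,5)@(3, 11): e=[21,15,30] → X
    (2,5)@(5, 11): e=[43,-7,30] → .
    (1,6)@(3, 13): e=[17,31,18] → X
    (2,6)@(5, 13): e=[39,9,18] → X
    (3,6)@(7, 13): e=[61,-13,18] → .
    (1,7)@(3, 15): e=[13,47,6] → X
    (3,7)@(7, 15): e=[57,3,6] → X
  covered (8 px):
    . . . . . . . .
    . . . . . . . .
    . . . . . . . .
    X . . . . . . .
    X . . . . . . .
    . X . . . . . .
    . X X . . . . .
    . X X X . . . .
    . . . . . . . .
    . . . . . . . .
T4:
  2·area = 26  (B↔C swapped to make it positive)
  edge (6, 14)→(10, 9): d=(4,-5) top-left  bias=+0
  edge (10, 9)→(8, 18): d=(-2,9) right/bottom  bias=-1
  edge (8, 18)→(6, 14): d=(-2,-4) top-left  bias=+0
    (4,5)@(9, 11): e=[3,5,18] → X
    (5,5)@(11, 11): e=[13,-13,26] → .
    (3,6)@(7, 13): e=[1,19,6] → X
    (5,6)@(11, 13): e=[21,-17,22] → .
    (3,7)@(7, 15): e=[9,15,2] → X
    (4,7)@(9, 15): e=[19,-3,10] → .
    (3,8)@(7, 17): e=[17,11,-2] → .
  covered (4 px):
    . . . . . . . .
    . . . . . . . .
    . . . . . . . .
    . . . . . . . .
    . . . . . . . .
    . . . . X . . .
    . . . X X . . .
    . . . X . . . .
    . . . . . . . .
    . . . . . . . .

Result: [[0,0],[1,0],[1,1],[1,2],[1,3],[2,4],[2,5],[2,6]]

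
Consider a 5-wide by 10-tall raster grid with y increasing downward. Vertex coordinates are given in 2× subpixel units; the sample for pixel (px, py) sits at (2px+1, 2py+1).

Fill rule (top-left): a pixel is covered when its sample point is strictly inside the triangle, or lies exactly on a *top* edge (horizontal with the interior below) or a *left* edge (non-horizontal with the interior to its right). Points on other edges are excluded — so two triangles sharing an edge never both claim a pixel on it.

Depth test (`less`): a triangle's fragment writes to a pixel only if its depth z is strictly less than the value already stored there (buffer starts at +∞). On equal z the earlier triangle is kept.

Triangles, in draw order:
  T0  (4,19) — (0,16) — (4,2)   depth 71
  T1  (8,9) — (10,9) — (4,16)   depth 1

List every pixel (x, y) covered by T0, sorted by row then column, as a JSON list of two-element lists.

T0:
  2·area = 68
  edge (4, 19)→(0, 16): d=(-4,-3) top-left  bias=+0
  edge (0, 16)→(4, 2): d=(4,-14) top-left  bias=+0
  edge (4, 2)→(4, 19): d=(0,17) right/bottom  bias=-1
    (1,3)@(3, 7): e=[45,6,17] → █
    (2,3)@(5, 7): e=[51,34,-17] → ·
    (1,4)@(3, 9): e=[37,14,17] → █
    (2,4)@(5, 9): e=[43,42,-17] → ·
    (1,5)@(3, 11): e=[29,22,17] → █
    (2,5)@(5, 11): e=[35,50,-17] → ·
    (0,6)@(1, 13): e=[15,2,51] → █
    (2,6)@(5, 13): e=[27,58,-17] → ·
    (0,7)@(1, 15): e=[7,10,51] → █
    (2,7)@(5, 15): e=[19,66,-17] → ·
    (0,8)@(1, 17): e=[-1,18,51] → ·
    (1,8)@(3, 17): e=[5,46,17] → █
  covered (8 px):
    · · · · ·
    · · · · ·
    · · · · ·
    · █ · · ·
    · █ · · ·
    · █ · · ·
    █ █ · · ·
    █ █ · · ·
    · █ · · ·
    · · · · ·
T1:
  2·area = 14
  edge (8, 9)→(10, 9): d=(2,0) top-left  bias=+0
  edge (10, 9)→(4, 16): d=(-6,7) right/bottom  bias=-1
  edge (4, 16)→(8, 9): d=(4,-7) top-left  bias=+0
    (0,4)@(1, 9): e=[0,63,-49] → ·  [on edge]
    (1,4)@(3, 9): e=[0,49,-35] → ·  [on edge]
    (2,4)@(5, 9): e=[0,35,-21] → ·  [on edge]
    (3,4)@(7, 9): e=[0,21,-7] → ·  [on edge]
    (4,4)@(9, 9): e=[0,7,7] → █  [on edge]
    (3,5)@(7, 11): e=[4,9,1] → █
    (4,5)@(9, 11): e=[4,-5,15] → ·
    (3,6)@(7, 13): e=[8,-3,9] → ·
  covered (2 px):
    · · · · ·
    · · · · ·
    · · · · ·
    · · · · ·
    · · · · █
    · · · █ ·
    · · · · ·
    · · · · ·
    · · · · ·
    · · · · ·

Final: [[1,3],[1,4],[1,5],[0,6],[1,6],[0,7],[1,7],[1,8]]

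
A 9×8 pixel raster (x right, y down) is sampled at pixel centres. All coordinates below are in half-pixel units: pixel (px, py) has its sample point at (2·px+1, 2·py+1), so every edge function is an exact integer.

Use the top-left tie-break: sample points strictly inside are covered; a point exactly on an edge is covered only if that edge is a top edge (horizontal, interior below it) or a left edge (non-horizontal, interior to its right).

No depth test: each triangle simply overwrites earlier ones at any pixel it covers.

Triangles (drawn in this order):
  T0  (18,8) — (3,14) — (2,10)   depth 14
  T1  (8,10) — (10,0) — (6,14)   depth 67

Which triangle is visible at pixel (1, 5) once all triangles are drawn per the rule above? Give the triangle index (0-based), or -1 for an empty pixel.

T0:
  2·area = 66
  edge (18, 8)→(3, 14): d=(-15,6) right/bottom  bias=-1
  edge (3, 14)→(2, 10): d=(-1,-4) top-left  bias=+0
  edge (2, 10)→(18, 8): d=(16,-2) top-left  bias=+0
    (5,4)@(11, 9): e=[27,37,2] → X
    (6,4)@(13, 9): e=[15,45,6] → X
    (7,4)@(15, 9): e=[3,53,10] → X
    (8,4)@(17, 9): e=[-9,61,14] → .
    (1,5)@(3, 11): e=[45,3,18] → X
    (2,5)@(5, 11): e=[33,11,22] → X
    (3,5)@(7, 11): e=[21,19,26] → X
    (4,5)@(9, 11): e=[9,27,30] → X
    (5,5)@(11, 11): e=[-3,35,34] → .
    (6,5)@(13, 11): e=[-15,43,38] → .
    (7,5)@(15, 11): e=[-27,51,42] → .
    (1,6)@(3, 13): e=[15,1,50] → X
  covered (9 px):
    . . . . . . . . .
    . . . . . . . . .
    . . . . . . . . .
    . . . . . . . . .
    . . . . . X X X .
    . X X X X . . . .
    . X X . . . . . .
    . . . . . . . . .
T1:
  2·area = 12  (B↔C swapped to make it positive)
  edge (8, 10)→(6, 14): d=(-2,4) right/bottom  bias=-1
  edge (6, 14)→(10, 0): d=(4,-14) top-left  bias=+0
  edge (10, 0)→(8, 10): d=(-2,10) right/bottom  bias=-1
    (4,2)@(9, 5): e=[6,6,0] → .  [on edge]
    (3,5)@(7, 11): e=[2,2,8] → X
    (4,5)@(9, 11): e=[-6,30,-12] → .
    (3,6)@(7, 13): e=[-2,10,4] → .
    (3,7)@(7, 15): e=[-6,18,0] → .  [on edge]
  covered (1 px):
    . . . . . . . . .
    . . . . . . . . .
    . . . . . . . . .
    . . . . . . . . .
    . . . . . . . . .
    . . . X . . . . .
    . . . . . . . . .
    . . . . . . . . .

Z-buffer (winner per pixel, '.' = empty):
  . . . . . . . . .
  . . . . . . . . .
  . . . . . . . . .
  . . . . . . . . .
  . . . . . 0 0 0 .
  . 0 0 1 0 . . . .
  . 0 0 . . . . . .
  . . . . . . . . .

Final: 0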